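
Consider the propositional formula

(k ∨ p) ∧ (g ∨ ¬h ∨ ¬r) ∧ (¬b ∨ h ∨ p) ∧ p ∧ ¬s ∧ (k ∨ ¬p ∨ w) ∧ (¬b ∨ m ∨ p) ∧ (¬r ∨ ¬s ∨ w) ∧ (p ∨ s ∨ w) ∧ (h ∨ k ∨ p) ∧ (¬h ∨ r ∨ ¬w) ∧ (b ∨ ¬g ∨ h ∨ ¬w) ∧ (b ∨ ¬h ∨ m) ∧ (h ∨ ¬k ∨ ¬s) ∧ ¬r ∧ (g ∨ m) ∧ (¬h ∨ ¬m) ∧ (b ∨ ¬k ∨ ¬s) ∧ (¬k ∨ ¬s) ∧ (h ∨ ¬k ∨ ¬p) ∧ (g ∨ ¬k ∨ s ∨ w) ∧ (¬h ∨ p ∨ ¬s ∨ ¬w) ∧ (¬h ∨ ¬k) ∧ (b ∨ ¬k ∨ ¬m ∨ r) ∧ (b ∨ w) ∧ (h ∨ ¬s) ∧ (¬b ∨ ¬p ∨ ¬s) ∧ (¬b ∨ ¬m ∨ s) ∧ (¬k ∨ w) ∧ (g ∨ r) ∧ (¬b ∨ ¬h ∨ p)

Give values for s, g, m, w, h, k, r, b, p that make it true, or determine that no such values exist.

s = False; g = True; m = False; w = True; h = False; k = False; r = False; b = True; p = True

Unit clause (p) forces p = True.
Unit clause (¬s) forces s = False.
Unit clause (¬r) forces r = False.
In (g ∨ r) only g is left, so g = True.
Try m = True:
  (¬h ∨ ¬m) forces h = False.
  (h ∨ ¬k ∨ ¬p) forces k = False.
  (k ∨ ¬p ∨ w) forces w = True.
  (b ∨ ¬g ∨ h ∨ ¬w) forces b = True.
  clause (¬b ∨ ¬m ∨ s) is falsified — backtrack.
So m = False.
Try w = False:
  (k ∨ ¬p ∨ w) forces k = True.
  clause (¬k ∨ w) is falsified — backtrack.
So w = True.
  then (¬h ∨ r ∨ ¬w) forces h = False.
  then (b ∨ ¬g ∨ h ∨ ¬w) forces b = True.
  then (h ∨ ¬k ∨ ¬p) forces k = False.
All clauses satisfied.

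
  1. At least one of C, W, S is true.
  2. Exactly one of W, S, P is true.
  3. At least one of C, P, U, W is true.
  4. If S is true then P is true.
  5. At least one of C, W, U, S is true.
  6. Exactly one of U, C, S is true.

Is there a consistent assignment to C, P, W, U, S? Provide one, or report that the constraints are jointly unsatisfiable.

C = False, P = False, W = True, U = True, S = False

  (1) {C, W, S}: 1 true — at least one ✓
  (2) {W, S, P}: 1 true — exactly one ✓
  (3) {C, P, U, W}: 2 true — at least one ✓
  (4) S=F ⇒ P: vacuous ✓
  (5) {C, W, U, S}: 2 true — at least one ✓
  (6) {U, C, S}: 1 true — exactly one ✓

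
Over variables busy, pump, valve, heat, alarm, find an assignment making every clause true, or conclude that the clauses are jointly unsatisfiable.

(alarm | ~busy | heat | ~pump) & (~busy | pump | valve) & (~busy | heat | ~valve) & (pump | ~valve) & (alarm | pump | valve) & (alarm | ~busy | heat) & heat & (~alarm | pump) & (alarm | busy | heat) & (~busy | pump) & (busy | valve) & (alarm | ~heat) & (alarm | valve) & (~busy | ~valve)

busy: False, pump: True, valve: True, heat: True, alarm: True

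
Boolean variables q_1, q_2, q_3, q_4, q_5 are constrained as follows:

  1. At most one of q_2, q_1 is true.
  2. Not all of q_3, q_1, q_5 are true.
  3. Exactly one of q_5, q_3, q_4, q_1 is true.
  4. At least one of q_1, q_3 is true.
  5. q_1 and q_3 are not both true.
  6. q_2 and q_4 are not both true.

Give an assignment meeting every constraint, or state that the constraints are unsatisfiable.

q_1 = True, q_2 = False, q_3 = False, q_4 = False, q_5 = False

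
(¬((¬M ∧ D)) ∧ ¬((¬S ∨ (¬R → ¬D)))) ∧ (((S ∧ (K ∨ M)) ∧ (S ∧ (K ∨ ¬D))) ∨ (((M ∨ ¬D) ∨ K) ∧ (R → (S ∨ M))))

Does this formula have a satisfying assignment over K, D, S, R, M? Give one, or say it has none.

K = True; D = True; S = True; R = False; M = True

  ¬((¬M ∧ D)) ∧ ¬((¬S ∨ (¬R → ¬D))) = True
    ¬((¬M ∧ D)) = True
      ¬M ∧ D = False
        ¬M = False
    ¬((¬S ∨ (¬R → ¬D))) = True
      ¬S ∨ (¬R → ¬D) = False
        ¬S = False
        ¬R → ¬D = False
          ¬R = True
          ¬D = False
  ((S ∧ (K ∨ M)) ∧ (S ∧ (K ∨ ¬D))) ∨ (((M ∨ ¬D) ∨ K) ∧ (R → (S ∨ M))) = True
    (S ∧ (K ∨ M)) ∧ (S ∧ (K ∨ ¬D)) = True
      S ∧ (K ∨ M) = True
        K ∨ M = True
      S ∧ (K ∨ ¬D) = True
        K ∨ ¬D = True
          ¬D = False
    ((M ∨ ¬D) ∨ K) ∧ (R → (S ∨ M)) = True
      (M ∨ ¬D) ∨ K = True
        M ∨ ¬D = True
          ¬D = False
      R → (S ∨ M) = True
        S ∨ M = True
Both conjuncts True, so the formula holds.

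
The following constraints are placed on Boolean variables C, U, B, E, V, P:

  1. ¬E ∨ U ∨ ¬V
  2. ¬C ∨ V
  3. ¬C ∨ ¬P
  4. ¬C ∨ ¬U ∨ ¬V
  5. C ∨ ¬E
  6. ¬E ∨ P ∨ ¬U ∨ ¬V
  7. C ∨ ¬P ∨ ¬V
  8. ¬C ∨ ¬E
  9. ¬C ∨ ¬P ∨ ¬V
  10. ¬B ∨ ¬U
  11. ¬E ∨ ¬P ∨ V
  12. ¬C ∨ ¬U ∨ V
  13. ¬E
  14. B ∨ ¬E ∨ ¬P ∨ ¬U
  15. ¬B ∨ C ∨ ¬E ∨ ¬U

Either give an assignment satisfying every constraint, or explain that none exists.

C: False, U: False, B: True, E: False, V: False, P: True

Unit clause (¬E) forces E = False.
Set C = False.
Set U = False.
Set B = True.
Set V = False.
Set P = True.
All clauses satisfied.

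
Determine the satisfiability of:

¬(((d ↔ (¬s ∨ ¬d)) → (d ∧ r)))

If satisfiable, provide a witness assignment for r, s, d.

r: False, s: False, d: True

  ¬(((d ↔ (¬s ∨ ¬d)) → (d ∧ r))) = True
    (d ↔ (¬s ∨ ¬d)) → (d ∧ r) = False
      d ↔ (¬s ∨ ¬d) = True
        ¬s ∨ ¬d = True
          ¬s = True
          ¬d = False
      d ∧ r = False
The formula evaluates to True.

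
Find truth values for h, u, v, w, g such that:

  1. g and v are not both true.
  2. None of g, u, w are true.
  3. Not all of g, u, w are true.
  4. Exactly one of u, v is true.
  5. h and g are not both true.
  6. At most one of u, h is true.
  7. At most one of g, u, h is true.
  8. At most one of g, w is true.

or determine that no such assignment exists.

h = False, u = False, v = True, w = False, g = False

  (1) g=F, v=T — not both ✓
  (2) {g, u, w}: 0 true — none ✓
  (3) {g, u, w}: 0/3 true — not all ✓
  (4) {u, v}: 1 true — exactly one ✓
  (5) h=F, g=F — not both ✓
  (6) {u, h}: 0 true — at most one ✓
  (7) {g, u, h}: 0 true — at most one ✓
  (8) {g, w}: 0 true — at most one ✓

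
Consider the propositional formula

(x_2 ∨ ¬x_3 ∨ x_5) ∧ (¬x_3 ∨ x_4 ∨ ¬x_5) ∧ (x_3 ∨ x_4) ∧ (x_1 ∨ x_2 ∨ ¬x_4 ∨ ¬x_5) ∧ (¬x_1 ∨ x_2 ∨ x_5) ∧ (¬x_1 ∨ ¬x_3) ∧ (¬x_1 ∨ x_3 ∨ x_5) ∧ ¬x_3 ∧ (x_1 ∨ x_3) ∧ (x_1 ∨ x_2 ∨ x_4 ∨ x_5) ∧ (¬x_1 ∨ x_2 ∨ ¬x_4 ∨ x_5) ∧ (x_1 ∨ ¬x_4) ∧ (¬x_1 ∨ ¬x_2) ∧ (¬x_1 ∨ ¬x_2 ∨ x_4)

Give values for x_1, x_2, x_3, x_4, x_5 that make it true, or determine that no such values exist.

Unit clause (¬x_3) forces x_3 = False.
In (x_1 ∨ x_3) only x_1 is left, so x_1 = True.
In (¬x_1 ∨ ¬x_2) only ¬x_2 is left, so x_2 = False.
In (x_3 ∨ x_4) only x_4 is left, so x_4 = True.
In (¬x_1 ∨ x_2 ∨ x_5) only x_5 is left, so x_5 = True.
All clauses satisfied.

x_1: True; x_2: False; x_3: False; x_4: True; x_5: True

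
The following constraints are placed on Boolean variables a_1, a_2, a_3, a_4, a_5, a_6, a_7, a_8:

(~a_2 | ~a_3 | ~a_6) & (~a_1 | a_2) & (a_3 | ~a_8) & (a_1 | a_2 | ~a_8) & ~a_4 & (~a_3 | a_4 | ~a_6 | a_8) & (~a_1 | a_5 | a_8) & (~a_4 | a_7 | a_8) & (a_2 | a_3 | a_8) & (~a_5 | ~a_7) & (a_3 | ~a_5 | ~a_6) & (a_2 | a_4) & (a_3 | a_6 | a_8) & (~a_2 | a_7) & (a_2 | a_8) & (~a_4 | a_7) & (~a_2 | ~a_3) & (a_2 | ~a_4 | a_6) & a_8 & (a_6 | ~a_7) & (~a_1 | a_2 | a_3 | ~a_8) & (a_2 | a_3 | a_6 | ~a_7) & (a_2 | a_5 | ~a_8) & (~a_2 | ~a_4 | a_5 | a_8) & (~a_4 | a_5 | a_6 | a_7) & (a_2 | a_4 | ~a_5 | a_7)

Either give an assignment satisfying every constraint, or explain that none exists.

No satisfying assignment exists.

Case a_3 = True:
  (~a_4) forces a_4 = False.
  (a_2 | a_4) forces a_2 = True.
  Clause (~a_2 | ~a_3) is falsified — contradiction.
Case a_3 = False:
  (a_3 | ~a_8) forces a_8 = False.
  Clause (a_8) is falsified — contradiction.
Both cases fail, so the formula is unsatisfiable.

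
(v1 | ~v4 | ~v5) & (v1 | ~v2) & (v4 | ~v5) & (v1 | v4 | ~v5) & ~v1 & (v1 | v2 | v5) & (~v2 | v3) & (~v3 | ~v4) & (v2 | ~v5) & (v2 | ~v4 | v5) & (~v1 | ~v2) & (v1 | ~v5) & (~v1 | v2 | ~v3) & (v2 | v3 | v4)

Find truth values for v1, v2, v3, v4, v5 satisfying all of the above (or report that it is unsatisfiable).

Unsatisfiable

Case v1 = True:
  Clause (~v1) is falsified — contradiction.
Case v1 = False:
  (v1 | ~v2) forces v2 = False.
  (v1 | v2 | v5) forces v5 = True.
  Clause (v2 | ~v5) is falsified — contradiction.
Both cases fail, so the formula is unsatisfiable.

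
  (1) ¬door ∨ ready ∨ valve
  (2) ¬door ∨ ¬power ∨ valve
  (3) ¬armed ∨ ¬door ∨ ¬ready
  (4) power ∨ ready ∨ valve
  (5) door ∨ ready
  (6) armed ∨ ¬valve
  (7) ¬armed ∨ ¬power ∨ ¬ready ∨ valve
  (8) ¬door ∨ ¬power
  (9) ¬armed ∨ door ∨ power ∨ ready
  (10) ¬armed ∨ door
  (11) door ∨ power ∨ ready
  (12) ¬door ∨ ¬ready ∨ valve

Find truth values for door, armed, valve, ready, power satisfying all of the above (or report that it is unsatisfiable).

Set door = False.
  then (door ∨ ready) forces ready = True.
  then (¬armed ∨ door) forces armed = False.
  then (armed ∨ ¬valve) forces valve = False.
Set power = True.
All clauses satisfied.

door=F, armed=F, valve=F, ready=T, power=T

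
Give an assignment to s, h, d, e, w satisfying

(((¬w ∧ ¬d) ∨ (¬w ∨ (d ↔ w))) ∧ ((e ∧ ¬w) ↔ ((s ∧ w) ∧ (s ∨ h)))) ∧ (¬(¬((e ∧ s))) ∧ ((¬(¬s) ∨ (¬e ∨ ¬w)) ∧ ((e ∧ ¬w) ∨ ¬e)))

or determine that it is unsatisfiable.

Case s = True: the formula simplifies to (((¬w ∧ ¬d) ∨ (¬w ∨ (d ↔ w))) ∧ ((e ∧ ¬w) ↔ w)) ∧ (¬(¬e) ∧ ((e ∧ ¬w) ∨ ¬e)).
  w = True: the conjunct (e ∧ ¬w) ↔ w becomes (e ∧ False) ↔ True = False.
  w = False: simplifies to ¬e ∧ (¬(¬e) ∧ (e ∨ ¬e)).
    e = True: the conjunct ¬e is False.
    e = False: the conjunct ¬(¬e) becomes ¬(¬False) = False.
Case s = False: the conjunct ¬(¬((e ∧ s))) becomes ¬(¬False) = False.
Both cases fail — unsatisfiable.

Unsatisfiable — no assignment works.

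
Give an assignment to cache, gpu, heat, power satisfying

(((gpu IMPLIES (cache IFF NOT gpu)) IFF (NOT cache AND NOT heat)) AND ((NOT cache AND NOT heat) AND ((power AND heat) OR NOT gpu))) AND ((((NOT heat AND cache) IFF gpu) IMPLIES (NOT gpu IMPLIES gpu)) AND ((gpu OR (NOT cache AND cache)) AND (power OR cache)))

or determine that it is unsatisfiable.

Case cache = True: the conjunct NOT cache is False.
Case cache = False: the formula simplifies to (((gpu IMPLIES gpu) IFF NOT heat) AND (NOT heat AND ((power AND heat) OR NOT gpu))) AND ((NOT gpu IMPLIES (NOT gpu IMPLIES gpu)) AND (gpu AND power)).
  gpu = True: simplifies to (NOT heat AND (NOT heat AND (power AND heat))) AND power.
    heat = True: the conjunct NOT heat is False.
    heat = False: the conjunct heat is False.
  gpu = False: the conjunct NOT gpu IMPLIES (NOT gpu IMPLIES gpu) becomes NOT False IMPLIES (True IMPLIES False) = False.
Both cases fail — unsatisfiable.

Unsatisfiable — no assignment works.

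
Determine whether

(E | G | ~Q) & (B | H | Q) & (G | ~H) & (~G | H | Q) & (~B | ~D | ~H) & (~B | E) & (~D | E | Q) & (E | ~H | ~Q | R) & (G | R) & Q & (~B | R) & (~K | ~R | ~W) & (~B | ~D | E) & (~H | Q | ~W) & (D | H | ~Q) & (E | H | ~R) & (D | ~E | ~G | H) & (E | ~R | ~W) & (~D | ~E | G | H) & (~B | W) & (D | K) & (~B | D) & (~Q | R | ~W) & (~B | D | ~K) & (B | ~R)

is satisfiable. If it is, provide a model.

D: True, K: False, H: False, B: False, Q: True, G: True, R: False, E: False, W: False

Unit clause (Q) forces Q = True.
Set D = True.
Set K = False.
Set H = False.
Set B = False.
  then (B | ~R) forces R = False.
  then (G | R) forces G = True.
  then (~Q | R | ~W) forces W = False.
Set E = False.
All clauses satisfied.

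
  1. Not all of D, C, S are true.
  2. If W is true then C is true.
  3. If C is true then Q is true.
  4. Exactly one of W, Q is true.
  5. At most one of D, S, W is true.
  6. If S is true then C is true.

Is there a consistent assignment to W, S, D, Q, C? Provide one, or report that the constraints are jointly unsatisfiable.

W = False; S = False; D = True; Q = True; C = False

  (1) {D, C, S}: 1/3 true — not all ✓
  (2) W=F ⇒ C: vacuous ✓
  (3) C=F ⇒ Q: vacuous ✓
  (4) {W, Q}: 1 true — exactly one ✓
  (5) {D, S, W}: 1 true — at most one ✓
  (6) S=F ⇒ C: vacuous ✓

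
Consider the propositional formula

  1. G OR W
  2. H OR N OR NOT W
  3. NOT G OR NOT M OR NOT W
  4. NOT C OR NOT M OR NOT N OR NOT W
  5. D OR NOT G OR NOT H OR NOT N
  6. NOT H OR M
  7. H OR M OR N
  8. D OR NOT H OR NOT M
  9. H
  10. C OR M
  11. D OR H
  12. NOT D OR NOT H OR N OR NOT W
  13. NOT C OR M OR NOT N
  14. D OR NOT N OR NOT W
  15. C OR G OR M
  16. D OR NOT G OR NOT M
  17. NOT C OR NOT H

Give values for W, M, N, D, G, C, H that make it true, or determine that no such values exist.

W=F, M=T, N=T, D=T, G=T, C=F, H=T

Unit clause (H) forces H = True.
In (NOT C OR NOT H) only NOT C is left, so C = False.
In (NOT H OR M) only M is left, so M = True.
In (D OR NOT H OR NOT M) only D is left, so D = True.
Set W = False.
  then (G OR W) forces G = True.
Set N = True.
All clauses satisfied.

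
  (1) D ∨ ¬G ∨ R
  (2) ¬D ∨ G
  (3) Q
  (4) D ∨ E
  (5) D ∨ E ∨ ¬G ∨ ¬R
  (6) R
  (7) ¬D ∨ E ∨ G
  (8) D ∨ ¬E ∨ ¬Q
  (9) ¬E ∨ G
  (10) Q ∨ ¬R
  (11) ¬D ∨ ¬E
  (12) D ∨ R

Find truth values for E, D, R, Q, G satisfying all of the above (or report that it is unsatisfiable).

Unit clause (Q) forces Q = True.
Unit clause (R) forces R = True.
Try E = True:
  (D ∨ ¬E ∨ ¬Q) forces D = True.
  clause (¬D ∨ ¬E) is falsified — backtrack.
So E = False.
  then (D ∨ E) forces D = True.
  then (¬D ∨ E ∨ G) forces G = True.
All clauses satisfied.

E=F, D=T, R=T, Q=T, G=T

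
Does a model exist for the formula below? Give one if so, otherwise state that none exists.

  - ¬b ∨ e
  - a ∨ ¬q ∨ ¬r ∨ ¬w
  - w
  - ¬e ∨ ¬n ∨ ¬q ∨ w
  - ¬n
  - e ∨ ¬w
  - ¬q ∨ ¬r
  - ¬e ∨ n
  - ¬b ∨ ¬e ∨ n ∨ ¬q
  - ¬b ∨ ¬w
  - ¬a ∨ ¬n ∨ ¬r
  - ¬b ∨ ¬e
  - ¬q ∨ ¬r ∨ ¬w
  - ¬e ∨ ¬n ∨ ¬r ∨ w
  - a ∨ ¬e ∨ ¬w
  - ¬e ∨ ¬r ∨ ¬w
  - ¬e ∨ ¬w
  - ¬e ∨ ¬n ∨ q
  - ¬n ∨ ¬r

UNSATISFIABLE

Case w = True:
  (¬n) forces n = False.
  (e ∨ ¬w) forces e = True.
  Clause (¬e ∨ n) is falsified — contradiction.
Case w = False:
  Clause (w) is falsified — contradiction.
Both cases fail, so the formula is unsatisfiable.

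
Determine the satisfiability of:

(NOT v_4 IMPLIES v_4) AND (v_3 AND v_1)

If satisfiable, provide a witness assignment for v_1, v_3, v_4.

v_1: True, v_3: True, v_4: True

  NOT v_4 IMPLIES v_4 = True
    NOT v_4 = False
  v_3 AND v_1 = True
Both conjuncts True, so the formula holds.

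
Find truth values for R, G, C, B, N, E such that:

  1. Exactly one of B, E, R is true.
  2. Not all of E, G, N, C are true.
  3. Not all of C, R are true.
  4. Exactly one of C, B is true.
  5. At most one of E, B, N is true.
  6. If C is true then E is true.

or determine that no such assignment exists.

R=F, G=T, C=T, B=F, N=F, E=T

  (1) {B, E, R}: 1 true — exactly one ✓
  (2) {E, G, N, C}: 3/4 true — not all ✓
  (3) {C, R}: 1/2 true — not all ✓
  (4) {C, B}: 1 true — exactly one ✓
  (5) {E, B, N}: 1 true — at most one ✓
  (6) C=T ⇒ E: T ✓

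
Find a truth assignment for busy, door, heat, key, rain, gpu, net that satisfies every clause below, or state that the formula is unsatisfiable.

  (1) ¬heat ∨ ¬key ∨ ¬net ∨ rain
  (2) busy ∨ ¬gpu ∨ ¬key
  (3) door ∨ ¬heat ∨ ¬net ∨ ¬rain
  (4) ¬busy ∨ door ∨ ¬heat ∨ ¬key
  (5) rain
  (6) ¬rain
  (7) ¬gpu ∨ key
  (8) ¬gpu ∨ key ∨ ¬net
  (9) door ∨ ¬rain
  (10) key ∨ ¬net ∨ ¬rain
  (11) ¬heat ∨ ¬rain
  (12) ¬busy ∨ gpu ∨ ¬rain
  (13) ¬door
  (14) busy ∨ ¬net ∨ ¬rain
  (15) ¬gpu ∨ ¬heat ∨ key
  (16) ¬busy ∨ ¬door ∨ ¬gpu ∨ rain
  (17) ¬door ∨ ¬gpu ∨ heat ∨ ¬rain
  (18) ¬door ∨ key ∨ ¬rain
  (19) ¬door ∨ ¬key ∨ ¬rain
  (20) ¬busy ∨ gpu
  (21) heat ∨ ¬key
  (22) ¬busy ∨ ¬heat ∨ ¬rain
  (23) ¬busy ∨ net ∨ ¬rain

No satisfying assignment exists.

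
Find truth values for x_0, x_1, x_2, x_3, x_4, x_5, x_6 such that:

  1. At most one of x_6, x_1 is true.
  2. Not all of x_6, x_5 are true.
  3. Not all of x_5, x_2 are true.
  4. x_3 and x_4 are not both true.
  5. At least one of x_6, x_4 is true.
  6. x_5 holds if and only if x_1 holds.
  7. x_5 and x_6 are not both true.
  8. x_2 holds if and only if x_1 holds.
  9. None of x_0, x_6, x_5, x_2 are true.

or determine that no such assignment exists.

x_0 = False; x_1 = False; x_2 = False; x_3 = False; x_4 = True; x_5 = False; x_6 = False

  (1) {x_6, x_1}: 0 true — at most one ✓
  (2) {x_6, x_5}: 0/2 true — not all ✓
  (3) {x_5, x_2}: 0/2 true — not all ✓
  (4) x_3=F, x_4=T — not both ✓
  (5) {x_6, x_4}: 1 true — at least one ✓
  (6) x_5=F, x_1=F — same ✓
  (7) x_5=F, x_6=F — not both ✓
  (8) x_2=F, x_1=F — same ✓
  (9) {x_0, x_6, x_5, x_2}: 0 true — none ✓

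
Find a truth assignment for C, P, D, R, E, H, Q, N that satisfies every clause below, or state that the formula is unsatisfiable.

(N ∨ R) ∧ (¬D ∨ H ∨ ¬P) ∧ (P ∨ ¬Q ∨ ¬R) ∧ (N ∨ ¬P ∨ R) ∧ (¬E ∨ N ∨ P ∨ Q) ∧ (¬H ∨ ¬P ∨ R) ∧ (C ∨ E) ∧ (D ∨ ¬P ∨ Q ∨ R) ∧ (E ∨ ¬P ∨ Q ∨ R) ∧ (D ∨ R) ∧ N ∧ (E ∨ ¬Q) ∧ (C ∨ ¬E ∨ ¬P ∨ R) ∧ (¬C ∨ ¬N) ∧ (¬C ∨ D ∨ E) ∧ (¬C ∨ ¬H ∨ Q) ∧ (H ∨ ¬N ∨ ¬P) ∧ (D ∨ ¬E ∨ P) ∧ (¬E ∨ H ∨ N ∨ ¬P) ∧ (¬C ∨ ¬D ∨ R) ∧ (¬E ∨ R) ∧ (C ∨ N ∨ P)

C=F, P=F, D=T, R=T, E=T, H=T, Q=F, N=T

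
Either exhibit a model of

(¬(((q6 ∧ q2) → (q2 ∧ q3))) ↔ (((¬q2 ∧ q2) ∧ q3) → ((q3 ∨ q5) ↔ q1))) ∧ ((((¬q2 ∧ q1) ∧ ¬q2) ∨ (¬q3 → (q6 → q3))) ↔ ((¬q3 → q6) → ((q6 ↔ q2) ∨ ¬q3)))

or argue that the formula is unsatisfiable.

The formula is unsatisfiable.

Case q2 = True: the formula simplifies to ¬((q6 → q3)) ∧ ((¬q3 → (q6 → q3)) ↔ ((¬q3 → q6) → (q6 ∨ ¬q3))).
  q3 = True: the conjunct ¬((q6 → q3)) becomes ¬((q6 → True)) = False.
  q3 = False: simplifies to ¬(¬q6) ∧ ¬q6.
    q6 = True: the conjunct ¬q6 is False.
    q6 = False: the conjunct ¬(¬q6) becomes ¬(¬False) = False.
Case q2 = False: the conjunct ¬(((q6 ∧ q2) → (q2 ∧ q3))) ↔ (((¬q2 ∧ q2) ∧ q3) → ((q3 ∨ q5) ↔ q1)) becomes ¬True ↔ (False → ((q3 ∨ q5) ↔ q1)) = False.
Both cases fail — unsatisfiable.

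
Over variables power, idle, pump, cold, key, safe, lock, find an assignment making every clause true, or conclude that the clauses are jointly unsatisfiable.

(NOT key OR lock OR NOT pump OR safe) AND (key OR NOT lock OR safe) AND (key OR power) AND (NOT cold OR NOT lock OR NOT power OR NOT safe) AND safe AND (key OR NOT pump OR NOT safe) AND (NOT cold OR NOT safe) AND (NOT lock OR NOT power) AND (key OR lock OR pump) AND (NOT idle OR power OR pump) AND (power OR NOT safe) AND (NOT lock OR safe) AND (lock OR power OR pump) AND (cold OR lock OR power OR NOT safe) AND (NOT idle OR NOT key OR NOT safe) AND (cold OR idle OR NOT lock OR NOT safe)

power: True, idle: False, pump: True, cold: False, key: True, safe: True, lock: False

Unit clause (safe) forces safe = True.
In (NOT cold OR NOT safe) only NOT cold is left, so cold = False.
In (power OR NOT safe) only power is left, so power = True.
In (NOT lock OR NOT power) only NOT lock is left, so lock = False.
Try idle = True:
  (NOT idle OR NOT key OR NOT safe) forces key = False.
  (key OR NOT pump OR NOT safe) forces pump = False.
  clause (key OR lock OR pump) is falsified — backtrack.
So idle = False.
Set pump = True.
  then (key OR NOT pump OR NOT safe) forces key = True.
All clauses satisfied.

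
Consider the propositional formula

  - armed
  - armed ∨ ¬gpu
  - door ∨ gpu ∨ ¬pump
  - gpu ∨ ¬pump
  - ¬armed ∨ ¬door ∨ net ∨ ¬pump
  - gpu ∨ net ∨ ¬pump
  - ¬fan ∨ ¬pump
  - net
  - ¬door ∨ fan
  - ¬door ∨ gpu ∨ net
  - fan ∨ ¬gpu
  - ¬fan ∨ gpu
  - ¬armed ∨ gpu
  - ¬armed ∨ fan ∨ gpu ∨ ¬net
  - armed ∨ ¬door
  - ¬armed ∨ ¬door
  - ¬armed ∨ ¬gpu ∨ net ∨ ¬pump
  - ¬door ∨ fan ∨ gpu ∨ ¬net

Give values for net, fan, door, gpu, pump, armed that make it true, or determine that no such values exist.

Unit clause (armed) forces armed = True.
Unit clause (net) forces net = True.
In (¬armed ∨ gpu) only gpu is left, so gpu = True.
In (¬armed ∨ ¬door) only ¬door is left, so door = False.
In (fan ∨ ¬gpu) only fan is left, so fan = True.
In (¬fan ∨ ¬pump) only ¬pump is left, so pump = False.
All clauses satisfied.

net: True, fan: True, door: False, gpu: True, pump: False, armed: True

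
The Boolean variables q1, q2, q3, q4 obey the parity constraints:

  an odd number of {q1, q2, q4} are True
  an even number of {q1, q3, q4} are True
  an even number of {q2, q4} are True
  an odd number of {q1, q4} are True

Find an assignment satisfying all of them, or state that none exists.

q1 = True; q2 = False; q3 = True; q4 = False

{q1, q2, q4}: 1 true → odd ✓
{q1, q3, q4}: 2 true → even ✓
{q2, q4}: 0 true → even ✓
{q1, q4}: 1 true → odd ✓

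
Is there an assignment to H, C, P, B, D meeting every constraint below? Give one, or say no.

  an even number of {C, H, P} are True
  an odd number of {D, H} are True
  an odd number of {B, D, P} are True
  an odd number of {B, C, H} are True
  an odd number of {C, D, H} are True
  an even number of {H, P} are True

H: True; C: False; P: True; B: False; D: False

{C, H, P}: 2 true → even ✓
{D, H}: 1 true → odd ✓
{B, D, P}: 1 true → odd ✓
{B, C, H}: 1 true → odd ✓
{C, D, H}: 1 true → odd ✓
{H, P}: 2 true → even ✓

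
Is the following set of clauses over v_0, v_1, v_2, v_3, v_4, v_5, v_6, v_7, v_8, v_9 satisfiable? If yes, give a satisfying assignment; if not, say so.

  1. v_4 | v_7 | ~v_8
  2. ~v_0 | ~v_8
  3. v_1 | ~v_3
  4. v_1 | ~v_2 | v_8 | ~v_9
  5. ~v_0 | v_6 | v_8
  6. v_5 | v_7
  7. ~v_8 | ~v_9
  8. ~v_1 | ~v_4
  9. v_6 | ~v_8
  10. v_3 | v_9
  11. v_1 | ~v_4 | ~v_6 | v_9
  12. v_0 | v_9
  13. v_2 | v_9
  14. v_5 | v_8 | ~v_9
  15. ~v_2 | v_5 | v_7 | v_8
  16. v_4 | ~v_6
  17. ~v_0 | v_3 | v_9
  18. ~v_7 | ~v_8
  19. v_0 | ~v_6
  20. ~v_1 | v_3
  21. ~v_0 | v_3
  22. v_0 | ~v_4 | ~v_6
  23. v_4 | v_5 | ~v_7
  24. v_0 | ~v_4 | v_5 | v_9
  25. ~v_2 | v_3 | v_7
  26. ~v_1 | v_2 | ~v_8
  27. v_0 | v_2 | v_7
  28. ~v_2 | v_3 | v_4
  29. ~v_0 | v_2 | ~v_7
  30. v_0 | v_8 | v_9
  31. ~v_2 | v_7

Set v_0 = False.
  then (v_0 | v_9) forces v_9 = True.
  then (v_0 | ~v_6) forces v_6 = False.
  then (~v_8 | ~v_9) forces v_8 = False.
  then (v_5 | v_8 | ~v_9) forces v_5 = True.
Set v_1 = False.
  then (v_1 | ~v_3) forces v_3 = False.
  then (v_1 | ~v_2 | v_8 | ~v_9) forces v_2 = False.
  then (v_0 | v_2 | v_7) forces v_7 = True.
Set v_4 = False.
All clauses satisfied.

v_0 = False; v_1 = False; v_2 = False; v_3 = False; v_4 = False; v_5 = True; v_6 = False; v_7 = True; v_8 = False; v_9 = True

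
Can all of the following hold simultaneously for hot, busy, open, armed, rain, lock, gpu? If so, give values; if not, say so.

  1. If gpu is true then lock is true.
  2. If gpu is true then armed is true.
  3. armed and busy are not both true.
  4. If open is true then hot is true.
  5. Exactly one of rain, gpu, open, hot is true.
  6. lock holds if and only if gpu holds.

hot = True, busy = False, open = False, armed = False, rain = False, lock = False, gpu = False

  (1) gpu=F ⇒ lock: vacuous ✓
  (2) gpu=F ⇒ armed: vacuous ✓
  (3) armed=F, busy=F — not both ✓
  (4) open=F ⇒ hot: vacuous ✓
  (5) {rain, gpu, open, hot}: 1 true — exactly one ✓
  (6) lock=F, gpu=F — same ✓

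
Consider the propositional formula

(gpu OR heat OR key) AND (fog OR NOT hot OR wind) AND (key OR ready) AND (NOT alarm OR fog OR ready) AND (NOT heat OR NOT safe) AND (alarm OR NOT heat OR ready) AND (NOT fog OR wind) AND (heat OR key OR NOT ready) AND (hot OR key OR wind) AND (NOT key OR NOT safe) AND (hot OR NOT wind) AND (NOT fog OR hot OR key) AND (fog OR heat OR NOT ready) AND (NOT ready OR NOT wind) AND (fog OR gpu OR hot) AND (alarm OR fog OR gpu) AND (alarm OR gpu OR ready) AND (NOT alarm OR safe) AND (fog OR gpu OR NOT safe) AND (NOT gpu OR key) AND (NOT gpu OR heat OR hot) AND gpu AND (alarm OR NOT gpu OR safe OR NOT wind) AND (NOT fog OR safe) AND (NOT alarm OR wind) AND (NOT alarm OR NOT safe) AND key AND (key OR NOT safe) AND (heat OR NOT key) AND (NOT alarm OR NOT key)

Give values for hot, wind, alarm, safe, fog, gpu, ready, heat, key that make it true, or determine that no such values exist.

hot: False; wind: False; alarm: False; safe: False; fog: False; gpu: True; ready: True; heat: True; key: True

Unit clause (gpu) forces gpu = True.
Unit clause (key) forces key = True.
In (heat OR NOT key) only heat is left, so heat = True.
In (NOT alarm OR NOT key) only NOT alarm is left, so alarm = False.
In (NOT heat OR NOT safe) only NOT safe is left, so safe = False.
In (alarm OR NOT heat OR ready) only ready is left, so ready = True.
In (NOT ready OR NOT wind) only NOT wind is left, so wind = False.
In (NOT fog OR safe) only NOT fog is left, so fog = False.
In (fog OR NOT hot OR wind) only NOT hot is left, so hot = False.
All clauses satisfied.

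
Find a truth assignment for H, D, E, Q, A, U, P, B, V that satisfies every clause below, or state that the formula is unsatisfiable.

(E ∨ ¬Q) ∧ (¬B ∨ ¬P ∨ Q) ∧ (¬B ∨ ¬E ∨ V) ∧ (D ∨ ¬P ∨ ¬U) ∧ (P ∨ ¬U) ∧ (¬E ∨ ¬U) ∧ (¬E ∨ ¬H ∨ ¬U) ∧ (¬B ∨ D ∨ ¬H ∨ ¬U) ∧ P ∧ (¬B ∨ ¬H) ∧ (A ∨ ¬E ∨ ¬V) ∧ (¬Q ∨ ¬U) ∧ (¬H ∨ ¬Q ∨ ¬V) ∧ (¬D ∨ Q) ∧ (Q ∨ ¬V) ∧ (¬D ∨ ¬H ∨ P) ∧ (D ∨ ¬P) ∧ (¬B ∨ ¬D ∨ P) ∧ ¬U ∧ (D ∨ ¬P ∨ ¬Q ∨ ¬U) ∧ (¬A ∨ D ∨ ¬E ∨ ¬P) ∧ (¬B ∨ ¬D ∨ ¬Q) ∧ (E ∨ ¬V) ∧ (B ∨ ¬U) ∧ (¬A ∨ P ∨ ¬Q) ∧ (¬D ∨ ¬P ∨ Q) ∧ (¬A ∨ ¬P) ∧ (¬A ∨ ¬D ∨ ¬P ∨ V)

H = False, D = True, E = True, Q = True, A = False, U = False, P = True, B = False, V = False

Unit clause (P) forces P = True.
In (D ∨ ¬P) only D is left, so D = True.
Unit clause (¬U) forces U = False.
In (¬D ∨ ¬P ∨ Q) only Q is left, so Q = True.
In (¬A ∨ ¬P) only ¬A is left, so A = False.
In (E ∨ ¬Q) only E is left, so E = True.
In (A ∨ ¬E ∨ ¬V) only ¬V is left, so V = False.
In (¬B ∨ ¬D ∨ ¬Q) only ¬B is left, so B = False.
Set H = False.
All clauses satisfied.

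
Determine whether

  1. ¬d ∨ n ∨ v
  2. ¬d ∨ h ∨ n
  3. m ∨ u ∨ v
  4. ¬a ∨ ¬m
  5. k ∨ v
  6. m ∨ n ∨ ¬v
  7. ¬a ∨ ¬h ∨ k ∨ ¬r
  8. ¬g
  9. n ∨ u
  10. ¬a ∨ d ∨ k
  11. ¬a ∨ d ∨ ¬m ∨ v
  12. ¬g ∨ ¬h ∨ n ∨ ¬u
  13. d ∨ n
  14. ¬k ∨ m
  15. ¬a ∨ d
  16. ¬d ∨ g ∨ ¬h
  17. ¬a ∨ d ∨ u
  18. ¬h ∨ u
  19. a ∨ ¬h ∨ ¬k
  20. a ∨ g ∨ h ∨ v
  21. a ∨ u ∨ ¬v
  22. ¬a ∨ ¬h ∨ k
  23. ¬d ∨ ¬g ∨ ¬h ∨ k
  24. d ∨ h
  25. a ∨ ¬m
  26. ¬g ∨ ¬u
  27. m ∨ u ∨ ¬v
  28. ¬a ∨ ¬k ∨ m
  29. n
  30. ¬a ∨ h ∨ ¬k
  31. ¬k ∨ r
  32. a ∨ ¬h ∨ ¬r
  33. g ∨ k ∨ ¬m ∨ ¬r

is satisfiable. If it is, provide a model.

Unit clause (¬g) forces g = False.
Unit clause (n) forces n = True.
Set r = False.
  then (¬k ∨ r) forces k = False.
  then (k ∨ v) forces v = True.
Set d = True.
  then (¬d ∨ g ∨ ¬h) forces h = False.
Set a = False.
  then (a ∨ u ∨ ¬v) forces u = True.
  then (a ∨ ¬m) forces m = False.
All clauses satisfied.

r = False, d = True, a = False, v = True, m = False, n = True, h = False, k = False, g = False, u = True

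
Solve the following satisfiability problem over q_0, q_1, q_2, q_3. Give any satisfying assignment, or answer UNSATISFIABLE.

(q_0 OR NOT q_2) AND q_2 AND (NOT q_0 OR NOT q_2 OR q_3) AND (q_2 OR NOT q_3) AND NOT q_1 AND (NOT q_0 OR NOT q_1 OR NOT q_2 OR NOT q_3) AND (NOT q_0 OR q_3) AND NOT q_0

Case q_0 = True:
  Clause (NOT q_0) is falsified — contradiction.
Case q_0 = False:
  (q_0 OR NOT q_2) forces q_2 = False.
  Clause (q_2) is falsified — contradiction.
Both cases fail, so the formula is unsatisfiable.

UNSATISFIABLE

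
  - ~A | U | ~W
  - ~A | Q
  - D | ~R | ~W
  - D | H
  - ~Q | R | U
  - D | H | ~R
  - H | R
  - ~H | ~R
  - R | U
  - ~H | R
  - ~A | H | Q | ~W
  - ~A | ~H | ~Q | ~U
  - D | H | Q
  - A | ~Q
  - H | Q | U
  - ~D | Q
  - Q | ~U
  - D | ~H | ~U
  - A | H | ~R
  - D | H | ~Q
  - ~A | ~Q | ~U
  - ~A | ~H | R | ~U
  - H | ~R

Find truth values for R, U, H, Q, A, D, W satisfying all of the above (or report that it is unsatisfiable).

Case R = True:
  (~H | ~R) forces H = False.
  Clause (H | ~R) is falsified — contradiction.
Case R = False:
  (H | R) forces H = True.
  Clause (~H | R) is falsified — contradiction.
Both cases fail, so the formula is unsatisfiable.

No satisfying assignment exists.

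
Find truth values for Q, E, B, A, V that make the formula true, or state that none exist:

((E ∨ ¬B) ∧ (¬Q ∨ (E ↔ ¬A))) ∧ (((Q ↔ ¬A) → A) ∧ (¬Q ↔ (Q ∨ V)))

Q = False, E = False, B = False, A = True, V = True

  (E ∨ ¬B) ∧ (¬Q ∨ (E ↔ ¬A)) = True
    E ∨ ¬B = True
      ¬B = True
    ¬Q ∨ (E ↔ ¬A) = True
      ¬Q = True
      E ↔ ¬A = True
        ¬A = False
  ((Q ↔ ¬A) → A) ∧ (¬Q ↔ (Q ∨ V)) = True
    (Q ↔ ¬A) → A = True
      Q ↔ ¬A = True
        ¬A = False
    ¬Q ↔ (Q ∨ V) = True
      ¬Q = True
      Q ∨ V = True
Both conjuncts True, so the formula holds.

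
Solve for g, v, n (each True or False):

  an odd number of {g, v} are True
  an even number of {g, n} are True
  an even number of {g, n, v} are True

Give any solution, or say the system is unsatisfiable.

g = True, v = False, n = True

{g, v}: 1 true → odd ✓
{g, n}: 2 true → even ✓
{g, n, v}: 2 true → even ✓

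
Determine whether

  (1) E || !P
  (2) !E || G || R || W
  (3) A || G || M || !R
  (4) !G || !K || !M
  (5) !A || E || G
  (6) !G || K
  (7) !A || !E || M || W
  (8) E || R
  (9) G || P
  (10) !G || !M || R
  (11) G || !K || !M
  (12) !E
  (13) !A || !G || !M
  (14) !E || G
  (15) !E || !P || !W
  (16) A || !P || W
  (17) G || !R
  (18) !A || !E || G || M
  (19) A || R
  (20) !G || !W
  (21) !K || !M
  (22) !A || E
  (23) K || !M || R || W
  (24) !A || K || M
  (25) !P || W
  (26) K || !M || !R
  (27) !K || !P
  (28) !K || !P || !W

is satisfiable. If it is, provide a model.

K: True, P: False, M: False, R: True, G: True, W: False, A: False, E: False

Unit clause (!E) forces E = False.
In (!A || E) only !A is left, so A = False.
In (E || !P) only !P is left, so P = False.
In (E || R) only R is left, so R = True.
In (G || P) only G is left, so G = True.
In (!G || !W) only !W is left, so W = False.
In (!G || K) only K is left, so K = True.
In (!K || !M) only !M is left, so M = False.
All clauses satisfied.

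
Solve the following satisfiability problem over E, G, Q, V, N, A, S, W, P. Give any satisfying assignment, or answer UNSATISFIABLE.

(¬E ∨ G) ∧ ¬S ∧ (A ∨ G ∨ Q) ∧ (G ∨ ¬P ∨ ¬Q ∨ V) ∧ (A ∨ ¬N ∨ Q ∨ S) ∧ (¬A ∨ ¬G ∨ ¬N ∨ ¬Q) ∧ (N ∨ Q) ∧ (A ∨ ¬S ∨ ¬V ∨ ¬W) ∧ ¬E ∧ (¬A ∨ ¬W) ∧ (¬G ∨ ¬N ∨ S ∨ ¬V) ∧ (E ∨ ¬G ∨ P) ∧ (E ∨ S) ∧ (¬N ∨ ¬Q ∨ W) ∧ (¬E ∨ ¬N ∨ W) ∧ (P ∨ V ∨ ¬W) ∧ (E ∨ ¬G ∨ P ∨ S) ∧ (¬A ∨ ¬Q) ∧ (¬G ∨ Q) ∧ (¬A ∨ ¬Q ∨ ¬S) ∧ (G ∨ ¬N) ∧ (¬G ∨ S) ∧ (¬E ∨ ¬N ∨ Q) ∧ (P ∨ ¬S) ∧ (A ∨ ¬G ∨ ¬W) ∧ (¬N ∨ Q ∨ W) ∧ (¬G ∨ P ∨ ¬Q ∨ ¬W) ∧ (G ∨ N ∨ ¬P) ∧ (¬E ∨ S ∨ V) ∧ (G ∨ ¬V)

The formula is unsatisfiable.

Case E = True:
  Clause (¬E) is falsified — contradiction.
Case E = False:
  (¬S) forces S = False.
  Clause (E ∨ S) is falsified — contradiction.
Both cases fail, so the formula is unsatisfiable.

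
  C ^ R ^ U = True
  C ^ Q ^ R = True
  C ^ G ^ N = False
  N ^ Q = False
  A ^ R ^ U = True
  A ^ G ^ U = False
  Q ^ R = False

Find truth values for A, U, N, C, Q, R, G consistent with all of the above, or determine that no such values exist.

A: True, U: True, N: True, C: True, Q: True, R: True, G: False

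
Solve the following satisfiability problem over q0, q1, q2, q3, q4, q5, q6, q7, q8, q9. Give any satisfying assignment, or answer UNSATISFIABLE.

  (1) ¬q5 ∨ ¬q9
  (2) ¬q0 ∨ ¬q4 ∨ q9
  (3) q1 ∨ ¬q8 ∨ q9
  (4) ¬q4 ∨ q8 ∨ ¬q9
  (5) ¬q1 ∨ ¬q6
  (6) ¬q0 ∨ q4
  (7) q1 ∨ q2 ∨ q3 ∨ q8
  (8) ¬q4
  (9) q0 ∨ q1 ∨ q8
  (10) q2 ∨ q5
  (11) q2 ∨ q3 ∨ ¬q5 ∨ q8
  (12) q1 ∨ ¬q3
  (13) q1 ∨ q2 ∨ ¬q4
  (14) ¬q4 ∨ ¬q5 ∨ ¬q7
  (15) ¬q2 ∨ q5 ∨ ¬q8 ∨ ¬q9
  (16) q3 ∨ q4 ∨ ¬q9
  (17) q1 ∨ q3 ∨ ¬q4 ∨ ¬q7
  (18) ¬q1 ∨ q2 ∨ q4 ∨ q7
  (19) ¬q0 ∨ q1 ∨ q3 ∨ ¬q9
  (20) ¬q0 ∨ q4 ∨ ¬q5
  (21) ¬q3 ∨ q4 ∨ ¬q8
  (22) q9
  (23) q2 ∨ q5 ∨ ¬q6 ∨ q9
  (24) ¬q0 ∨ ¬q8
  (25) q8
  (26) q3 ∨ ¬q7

Unsatisfiable

Case q8 = True:
  (¬q4) forces q4 = False.
  (¬q0 ∨ q4) forces q0 = False.
  (¬q3 ∨ q4 ∨ ¬q8) forces q3 = False.
  (q3 ∨ q4 ∨ ¬q9) forces q9 = False.
  Clause (q9) is falsified — contradiction.
Case q8 = False:
  Clause (q8) is falsified — contradiction.
Both cases fail, so the formula is unsatisfiable.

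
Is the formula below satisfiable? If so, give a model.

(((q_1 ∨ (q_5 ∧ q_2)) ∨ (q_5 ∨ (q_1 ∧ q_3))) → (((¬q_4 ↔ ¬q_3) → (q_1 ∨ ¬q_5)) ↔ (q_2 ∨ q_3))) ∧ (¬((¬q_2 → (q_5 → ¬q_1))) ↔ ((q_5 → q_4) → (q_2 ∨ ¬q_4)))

q_1=F; q_2=F; q_3=F; q_4=T; q_5=F

  ((q_1 ∨ (q_5 ∧ q_2)) ∨ (q_5 ∨ (q_1 ∧ q_3))) → (((¬q_4 ↔ ¬q_3) → (q_1 ∨ ¬q_5)) ↔ (q_2 ∨ q_3)) = True
    (q_1 ∨ (q_5 ∧ q_2)) ∨ (q_5 ∨ (q_1 ∧ q_3)) = False
      q_1 ∨ (q_5 ∧ q_2) = False
        q_5 ∧ q_2 = False
      q_5 ∨ (q_1 ∧ q_3) = False
        q_1 ∧ q_3 = False
    ((¬q_4 ↔ ¬q_3) → (q_1 ∨ ¬q_5)) ↔ (q_2 ∨ q_3) = False
      (¬q_4 ↔ ¬q_3) → (q_1 ∨ ¬q_5) = True
        ¬q_4 ↔ ¬q_3 = False
          ¬q_4 = False
          ¬q_3 = True
        q_1 ∨ ¬q_5 = True
          ¬q_5 = True
      q_2 ∨ q_3 = False
  ¬((¬q_2 → (q_5 → ¬q_1))) ↔ ((q_5 → q_4) → (q_2 ∨ ¬q_4)) = True
    ¬((¬q_2 → (q_5 → ¬q_1))) = False
      ¬q_2 → (q_5 → ¬q_1) = True
        ¬q_2 = True
        q_5 → ¬q_1 = True
          ¬q_1 = True
    (q_5 → q_4) → (q_2 ∨ ¬q_4) = False
      q_5 → q_4 = True
      q_2 ∨ ¬q_4 = False
        ¬q_4 = False
Both conjuncts True, so the formula holds.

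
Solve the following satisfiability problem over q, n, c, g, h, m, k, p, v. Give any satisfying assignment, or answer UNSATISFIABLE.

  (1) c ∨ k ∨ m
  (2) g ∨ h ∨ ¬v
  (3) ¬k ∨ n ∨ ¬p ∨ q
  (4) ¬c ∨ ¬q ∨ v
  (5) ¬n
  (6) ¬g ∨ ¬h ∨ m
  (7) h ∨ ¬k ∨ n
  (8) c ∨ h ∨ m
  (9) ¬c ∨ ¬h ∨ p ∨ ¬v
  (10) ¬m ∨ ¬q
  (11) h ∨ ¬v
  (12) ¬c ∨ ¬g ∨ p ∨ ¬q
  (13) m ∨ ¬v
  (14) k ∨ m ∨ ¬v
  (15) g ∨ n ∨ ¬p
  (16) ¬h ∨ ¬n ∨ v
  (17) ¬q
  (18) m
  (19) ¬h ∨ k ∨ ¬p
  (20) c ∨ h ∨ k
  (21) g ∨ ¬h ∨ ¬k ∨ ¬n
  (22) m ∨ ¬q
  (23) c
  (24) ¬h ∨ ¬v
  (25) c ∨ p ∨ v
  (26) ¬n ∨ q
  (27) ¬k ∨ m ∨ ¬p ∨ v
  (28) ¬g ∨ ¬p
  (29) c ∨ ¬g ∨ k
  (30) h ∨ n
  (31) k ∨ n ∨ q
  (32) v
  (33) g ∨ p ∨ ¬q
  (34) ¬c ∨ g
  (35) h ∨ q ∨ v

UNSATISFIABLE

Case v = True:
  (¬n) forces n = False.
  (h ∨ ¬v) forces h = True.
  Clause (¬h ∨ ¬v) is falsified — contradiction.
Case v = False:
  Clause (v) is falsified — contradiction.
Both cases fail, so the formula is unsatisfiable.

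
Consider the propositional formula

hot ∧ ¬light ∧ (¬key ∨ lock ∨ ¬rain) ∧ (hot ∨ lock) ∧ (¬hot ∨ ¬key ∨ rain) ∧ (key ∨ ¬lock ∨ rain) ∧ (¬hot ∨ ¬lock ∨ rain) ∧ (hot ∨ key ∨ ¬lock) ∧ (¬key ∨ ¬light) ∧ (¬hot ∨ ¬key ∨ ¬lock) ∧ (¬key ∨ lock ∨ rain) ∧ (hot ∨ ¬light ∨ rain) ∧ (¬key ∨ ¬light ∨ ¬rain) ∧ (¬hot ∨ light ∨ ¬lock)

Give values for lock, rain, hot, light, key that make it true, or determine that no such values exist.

Unit clause (hot) forces hot = True.
Unit clause (¬light) forces light = False.
In (¬hot ∨ light ∨ ¬lock) only ¬lock is left, so lock = False.
Set rain = False.
  then (¬hot ∨ ¬key ∨ rain) forces key = False.
All clauses satisfied.

lock: False, rain: False, hot: True, light: False, key: False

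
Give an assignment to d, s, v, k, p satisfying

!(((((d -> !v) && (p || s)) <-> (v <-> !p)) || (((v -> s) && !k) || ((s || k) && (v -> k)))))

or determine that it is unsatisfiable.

d = False; s = False; v = True; k = False; p = True

  !(((((d -> !v) && (p || s)) <-> (v <-> !p)) || (((v -> s) && !k) || ((s || k) && (v -> k))))) = True
    (((d -> !v) && (p || s)) <-> (v <-> !p)) || (((v -> s) && !k) || ((s || k) && (v -> k))) = False
      ((d -> !v) && (p || s)) <-> (v <-> !p) = False
        (d -> !v) && (p || s) = True
          d -> !v = True
            !v = False
          p || s = True
        v <-> !p = False
          !p = False
      ((v -> s) && !k) || ((s || k) && (v -> k)) = False
        (v -> s) && !k = False
          v -> s = False
          !k = True
        (s || k) && (v -> k) = False
          s || k = False
          v -> k = False
The formula evaluates to True.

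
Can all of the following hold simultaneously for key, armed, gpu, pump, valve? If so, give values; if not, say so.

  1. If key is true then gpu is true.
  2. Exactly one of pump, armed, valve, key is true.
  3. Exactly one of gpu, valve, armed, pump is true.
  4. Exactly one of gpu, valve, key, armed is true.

key = False, armed = False, gpu = False, pump = False, valve = True

  (1) key=F ⇒ gpu: vacuous ✓
  (2) {pump, armed, valve, key}: 1 true — exactly one ✓
  (3) {gpu, valve, armed, pump}: 1 true — exactly one ✓
  (4) {gpu, valve, key, armed}: 1 true — exactly one ✓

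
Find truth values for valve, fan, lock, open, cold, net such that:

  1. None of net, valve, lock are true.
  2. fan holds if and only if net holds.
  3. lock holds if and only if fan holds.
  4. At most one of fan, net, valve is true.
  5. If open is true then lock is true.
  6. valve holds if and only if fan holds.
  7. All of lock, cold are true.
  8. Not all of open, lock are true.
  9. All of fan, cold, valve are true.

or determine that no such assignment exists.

Unsatisfiable — no assignment works.

Case valve = True:
  Constraint (1) is violated (valve=T) — contradiction.
Case valve = False:
  Constraint (9) is violated (valve=F) — contradiction.
Both cases fail — unsatisfiable.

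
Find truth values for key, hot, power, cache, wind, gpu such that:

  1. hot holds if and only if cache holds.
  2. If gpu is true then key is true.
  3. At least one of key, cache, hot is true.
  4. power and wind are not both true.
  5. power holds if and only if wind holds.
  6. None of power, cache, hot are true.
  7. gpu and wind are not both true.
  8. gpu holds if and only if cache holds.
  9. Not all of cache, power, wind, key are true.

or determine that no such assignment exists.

key = True; hot = False; power = False; cache = False; wind = False; gpu = False

  (1) hot=F, cache=F — same ✓
  (2) gpu=F ⇒ key: vacuous ✓
  (3) {key, cache, hot}: 1 true — at least one ✓
  (4) power=F, wind=F — not both ✓
  (5) power=F, wind=F — same ✓
  (6) {power, cache, hot}: 0 true — none ✓
  (7) gpu=F, wind=F — not both ✓
  (8) gpu=F, cache=F — same ✓
  (9) {cache, power, wind, key}: 1/4 true — not all ✓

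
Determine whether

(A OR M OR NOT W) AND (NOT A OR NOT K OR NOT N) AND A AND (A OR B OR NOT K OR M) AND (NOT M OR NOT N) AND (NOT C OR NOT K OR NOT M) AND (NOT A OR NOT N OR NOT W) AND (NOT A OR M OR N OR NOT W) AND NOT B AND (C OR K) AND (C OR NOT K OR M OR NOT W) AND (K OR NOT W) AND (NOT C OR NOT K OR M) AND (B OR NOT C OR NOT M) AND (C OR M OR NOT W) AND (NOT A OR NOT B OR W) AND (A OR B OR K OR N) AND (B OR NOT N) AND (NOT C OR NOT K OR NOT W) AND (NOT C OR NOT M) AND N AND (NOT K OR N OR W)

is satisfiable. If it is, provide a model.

The formula is unsatisfiable.

Case B = True:
  Clause (NOT B) is falsified — contradiction.
Case B = False:
  (A) forces A = True.
  (B OR NOT N) forces N = False.
  Clause (N) is falsified — contradiction.
Both cases fail, so the formula is unsatisfiable.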